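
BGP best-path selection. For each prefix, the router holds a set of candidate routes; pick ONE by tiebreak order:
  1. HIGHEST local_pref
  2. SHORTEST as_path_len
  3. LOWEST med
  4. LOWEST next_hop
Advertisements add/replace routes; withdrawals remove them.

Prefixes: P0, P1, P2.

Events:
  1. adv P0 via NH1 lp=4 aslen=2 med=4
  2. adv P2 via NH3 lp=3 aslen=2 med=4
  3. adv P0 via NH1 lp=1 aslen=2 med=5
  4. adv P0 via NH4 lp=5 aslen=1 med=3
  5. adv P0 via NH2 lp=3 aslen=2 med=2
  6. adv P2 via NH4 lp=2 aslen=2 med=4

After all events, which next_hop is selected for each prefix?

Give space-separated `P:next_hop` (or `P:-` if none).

Answer: P0:NH4 P1:- P2:NH3

Derivation:
Op 1: best P0=NH1 P1=- P2=-
Op 2: best P0=NH1 P1=- P2=NH3
Op 3: best P0=NH1 P1=- P2=NH3
Op 4: best P0=NH4 P1=- P2=NH3
Op 5: best P0=NH4 P1=- P2=NH3
Op 6: best P0=NH4 P1=- P2=NH3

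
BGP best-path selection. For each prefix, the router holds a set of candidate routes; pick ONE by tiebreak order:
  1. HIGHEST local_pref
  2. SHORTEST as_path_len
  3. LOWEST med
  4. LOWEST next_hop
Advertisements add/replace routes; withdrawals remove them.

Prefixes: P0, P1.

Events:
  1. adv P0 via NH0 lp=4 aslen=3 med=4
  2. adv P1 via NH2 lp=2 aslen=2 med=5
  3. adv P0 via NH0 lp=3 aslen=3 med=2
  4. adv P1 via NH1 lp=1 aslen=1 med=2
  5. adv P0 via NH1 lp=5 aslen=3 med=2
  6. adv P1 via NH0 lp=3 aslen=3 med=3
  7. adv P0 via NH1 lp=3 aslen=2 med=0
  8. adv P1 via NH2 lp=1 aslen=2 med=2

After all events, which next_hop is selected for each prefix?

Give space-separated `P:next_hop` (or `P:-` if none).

Op 1: best P0=NH0 P1=-
Op 2: best P0=NH0 P1=NH2
Op 3: best P0=NH0 P1=NH2
Op 4: best P0=NH0 P1=NH2
Op 5: best P0=NH1 P1=NH2
Op 6: best P0=NH1 P1=NH0
Op 7: best P0=NH1 P1=NH0
Op 8: best P0=NH1 P1=NH0

Answer: P0:NH1 P1:NH0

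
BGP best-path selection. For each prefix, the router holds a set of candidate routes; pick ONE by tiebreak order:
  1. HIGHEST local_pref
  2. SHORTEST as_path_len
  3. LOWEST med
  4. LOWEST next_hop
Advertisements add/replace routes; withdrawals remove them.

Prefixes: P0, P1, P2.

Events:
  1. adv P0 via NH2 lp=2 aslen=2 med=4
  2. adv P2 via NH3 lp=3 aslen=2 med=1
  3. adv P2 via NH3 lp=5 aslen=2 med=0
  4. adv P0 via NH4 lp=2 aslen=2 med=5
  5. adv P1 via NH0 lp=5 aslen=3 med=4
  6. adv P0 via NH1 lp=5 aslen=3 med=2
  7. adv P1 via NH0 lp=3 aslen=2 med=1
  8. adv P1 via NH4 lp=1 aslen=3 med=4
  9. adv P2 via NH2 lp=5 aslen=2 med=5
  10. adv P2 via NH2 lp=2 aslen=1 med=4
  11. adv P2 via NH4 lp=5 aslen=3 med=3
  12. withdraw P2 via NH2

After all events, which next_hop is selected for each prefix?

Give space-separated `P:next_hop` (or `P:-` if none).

Op 1: best P0=NH2 P1=- P2=-
Op 2: best P0=NH2 P1=- P2=NH3
Op 3: best P0=NH2 P1=- P2=NH3
Op 4: best P0=NH2 P1=- P2=NH3
Op 5: best P0=NH2 P1=NH0 P2=NH3
Op 6: best P0=NH1 P1=NH0 P2=NH3
Op 7: best P0=NH1 P1=NH0 P2=NH3
Op 8: best P0=NH1 P1=NH0 P2=NH3
Op 9: best P0=NH1 P1=NH0 P2=NH3
Op 10: best P0=NH1 P1=NH0 P2=NH3
Op 11: best P0=NH1 P1=NH0 P2=NH3
Op 12: best P0=NH1 P1=NH0 P2=NH3

Answer: P0:NH1 P1:NH0 P2:NH3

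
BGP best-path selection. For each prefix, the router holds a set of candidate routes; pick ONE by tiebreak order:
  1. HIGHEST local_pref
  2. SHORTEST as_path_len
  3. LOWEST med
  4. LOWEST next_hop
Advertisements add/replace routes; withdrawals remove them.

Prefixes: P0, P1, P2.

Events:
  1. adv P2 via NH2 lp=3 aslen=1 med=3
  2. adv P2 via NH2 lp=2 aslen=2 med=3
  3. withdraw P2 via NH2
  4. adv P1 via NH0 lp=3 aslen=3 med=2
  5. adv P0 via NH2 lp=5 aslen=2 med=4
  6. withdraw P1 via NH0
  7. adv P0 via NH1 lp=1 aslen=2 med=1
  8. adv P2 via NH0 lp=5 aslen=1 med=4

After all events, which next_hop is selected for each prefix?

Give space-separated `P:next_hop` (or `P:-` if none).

Op 1: best P0=- P1=- P2=NH2
Op 2: best P0=- P1=- P2=NH2
Op 3: best P0=- P1=- P2=-
Op 4: best P0=- P1=NH0 P2=-
Op 5: best P0=NH2 P1=NH0 P2=-
Op 6: best P0=NH2 P1=- P2=-
Op 7: best P0=NH2 P1=- P2=-
Op 8: best P0=NH2 P1=- P2=NH0

Answer: P0:NH2 P1:- P2:NH0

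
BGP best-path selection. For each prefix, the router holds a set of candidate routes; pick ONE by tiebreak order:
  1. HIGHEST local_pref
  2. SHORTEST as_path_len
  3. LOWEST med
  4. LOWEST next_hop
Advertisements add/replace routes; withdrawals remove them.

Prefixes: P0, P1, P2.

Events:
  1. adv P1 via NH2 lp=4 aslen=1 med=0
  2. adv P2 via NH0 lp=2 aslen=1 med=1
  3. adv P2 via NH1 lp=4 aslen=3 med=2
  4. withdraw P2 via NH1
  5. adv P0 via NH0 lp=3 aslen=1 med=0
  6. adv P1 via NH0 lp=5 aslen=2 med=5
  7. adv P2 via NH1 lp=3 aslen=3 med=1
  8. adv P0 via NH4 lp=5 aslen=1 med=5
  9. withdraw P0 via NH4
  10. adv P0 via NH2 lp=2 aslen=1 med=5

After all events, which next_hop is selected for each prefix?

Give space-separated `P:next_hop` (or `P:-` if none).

Op 1: best P0=- P1=NH2 P2=-
Op 2: best P0=- P1=NH2 P2=NH0
Op 3: best P0=- P1=NH2 P2=NH1
Op 4: best P0=- P1=NH2 P2=NH0
Op 5: best P0=NH0 P1=NH2 P2=NH0
Op 6: best P0=NH0 P1=NH0 P2=NH0
Op 7: best P0=NH0 P1=NH0 P2=NH1
Op 8: best P0=NH4 P1=NH0 P2=NH1
Op 9: best P0=NH0 P1=NH0 P2=NH1
Op 10: best P0=NH0 P1=NH0 P2=NH1

Answer: P0:NH0 P1:NH0 P2:NH1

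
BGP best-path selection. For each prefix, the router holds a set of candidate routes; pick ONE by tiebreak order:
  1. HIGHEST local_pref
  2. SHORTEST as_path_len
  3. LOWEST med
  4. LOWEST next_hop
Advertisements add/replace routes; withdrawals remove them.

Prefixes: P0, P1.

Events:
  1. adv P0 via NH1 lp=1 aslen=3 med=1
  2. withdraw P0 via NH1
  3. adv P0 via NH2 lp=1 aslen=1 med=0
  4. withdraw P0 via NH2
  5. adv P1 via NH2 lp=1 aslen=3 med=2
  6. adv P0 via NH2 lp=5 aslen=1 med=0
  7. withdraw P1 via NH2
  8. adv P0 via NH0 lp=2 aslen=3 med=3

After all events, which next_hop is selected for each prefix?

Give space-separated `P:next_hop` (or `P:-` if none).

Answer: P0:NH2 P1:-

Derivation:
Op 1: best P0=NH1 P1=-
Op 2: best P0=- P1=-
Op 3: best P0=NH2 P1=-
Op 4: best P0=- P1=-
Op 5: best P0=- P1=NH2
Op 6: best P0=NH2 P1=NH2
Op 7: best P0=NH2 P1=-
Op 8: best P0=NH2 P1=-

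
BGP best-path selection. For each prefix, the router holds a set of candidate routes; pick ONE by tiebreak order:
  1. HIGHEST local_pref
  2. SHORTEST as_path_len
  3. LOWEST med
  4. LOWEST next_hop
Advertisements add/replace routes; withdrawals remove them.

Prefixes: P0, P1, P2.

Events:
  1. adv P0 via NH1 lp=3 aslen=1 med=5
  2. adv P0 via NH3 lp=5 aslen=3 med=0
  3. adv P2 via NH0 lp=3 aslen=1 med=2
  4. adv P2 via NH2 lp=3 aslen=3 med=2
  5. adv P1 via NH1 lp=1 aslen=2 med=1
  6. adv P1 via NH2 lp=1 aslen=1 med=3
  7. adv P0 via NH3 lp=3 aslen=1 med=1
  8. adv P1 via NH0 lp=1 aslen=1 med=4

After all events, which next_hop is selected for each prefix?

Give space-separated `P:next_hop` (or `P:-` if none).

Op 1: best P0=NH1 P1=- P2=-
Op 2: best P0=NH3 P1=- P2=-
Op 3: best P0=NH3 P1=- P2=NH0
Op 4: best P0=NH3 P1=- P2=NH0
Op 5: best P0=NH3 P1=NH1 P2=NH0
Op 6: best P0=NH3 P1=NH2 P2=NH0
Op 7: best P0=NH3 P1=NH2 P2=NH0
Op 8: best P0=NH3 P1=NH2 P2=NH0

Answer: P0:NH3 P1:NH2 P2:NH0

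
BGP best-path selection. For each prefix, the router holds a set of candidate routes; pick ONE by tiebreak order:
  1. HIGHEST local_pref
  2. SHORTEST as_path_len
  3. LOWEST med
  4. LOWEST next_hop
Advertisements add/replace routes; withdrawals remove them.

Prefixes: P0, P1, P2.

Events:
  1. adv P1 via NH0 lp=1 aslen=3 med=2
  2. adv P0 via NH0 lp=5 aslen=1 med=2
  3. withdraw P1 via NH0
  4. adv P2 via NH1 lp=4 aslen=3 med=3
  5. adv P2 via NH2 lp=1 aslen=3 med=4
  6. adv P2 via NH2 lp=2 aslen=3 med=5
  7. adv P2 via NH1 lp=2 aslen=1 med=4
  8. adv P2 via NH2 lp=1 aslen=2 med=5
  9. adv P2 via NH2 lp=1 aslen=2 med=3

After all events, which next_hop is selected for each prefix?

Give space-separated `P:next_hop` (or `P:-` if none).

Op 1: best P0=- P1=NH0 P2=-
Op 2: best P0=NH0 P1=NH0 P2=-
Op 3: best P0=NH0 P1=- P2=-
Op 4: best P0=NH0 P1=- P2=NH1
Op 5: best P0=NH0 P1=- P2=NH1
Op 6: best P0=NH0 P1=- P2=NH1
Op 7: best P0=NH0 P1=- P2=NH1
Op 8: best P0=NH0 P1=- P2=NH1
Op 9: best P0=NH0 P1=- P2=NH1

Answer: P0:NH0 P1:- P2:NH1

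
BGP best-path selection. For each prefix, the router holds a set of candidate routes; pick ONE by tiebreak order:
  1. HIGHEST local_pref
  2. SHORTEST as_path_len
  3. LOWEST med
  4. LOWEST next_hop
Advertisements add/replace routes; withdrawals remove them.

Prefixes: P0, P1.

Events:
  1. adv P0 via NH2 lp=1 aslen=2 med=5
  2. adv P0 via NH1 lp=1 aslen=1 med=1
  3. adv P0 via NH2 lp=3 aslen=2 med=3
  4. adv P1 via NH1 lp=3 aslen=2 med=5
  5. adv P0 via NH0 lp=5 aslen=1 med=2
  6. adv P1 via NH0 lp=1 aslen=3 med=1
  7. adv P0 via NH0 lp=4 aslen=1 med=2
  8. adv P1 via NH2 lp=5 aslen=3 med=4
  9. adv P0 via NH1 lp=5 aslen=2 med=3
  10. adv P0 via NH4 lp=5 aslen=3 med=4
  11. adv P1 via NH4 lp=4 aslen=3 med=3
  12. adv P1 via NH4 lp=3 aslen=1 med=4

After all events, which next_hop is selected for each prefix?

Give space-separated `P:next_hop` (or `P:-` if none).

Answer: P0:NH1 P1:NH2

Derivation:
Op 1: best P0=NH2 P1=-
Op 2: best P0=NH1 P1=-
Op 3: best P0=NH2 P1=-
Op 4: best P0=NH2 P1=NH1
Op 5: best P0=NH0 P1=NH1
Op 6: best P0=NH0 P1=NH1
Op 7: best P0=NH0 P1=NH1
Op 8: best P0=NH0 P1=NH2
Op 9: best P0=NH1 P1=NH2
Op 10: best P0=NH1 P1=NH2
Op 11: best P0=NH1 P1=NH2
Op 12: best P0=NH1 P1=NH2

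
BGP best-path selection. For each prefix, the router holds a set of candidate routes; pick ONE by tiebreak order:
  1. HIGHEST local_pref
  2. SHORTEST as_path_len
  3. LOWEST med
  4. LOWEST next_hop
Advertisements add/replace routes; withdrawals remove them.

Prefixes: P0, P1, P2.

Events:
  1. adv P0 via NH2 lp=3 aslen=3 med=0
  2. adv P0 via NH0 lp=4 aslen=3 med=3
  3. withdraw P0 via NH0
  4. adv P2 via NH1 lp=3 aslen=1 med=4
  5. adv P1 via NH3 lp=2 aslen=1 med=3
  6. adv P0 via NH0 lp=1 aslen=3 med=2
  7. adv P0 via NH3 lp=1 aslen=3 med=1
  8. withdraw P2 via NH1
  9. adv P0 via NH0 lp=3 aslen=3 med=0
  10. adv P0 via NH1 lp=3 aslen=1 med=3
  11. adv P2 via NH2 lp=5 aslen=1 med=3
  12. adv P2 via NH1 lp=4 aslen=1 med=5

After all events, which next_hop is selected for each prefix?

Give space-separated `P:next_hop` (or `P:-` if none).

Op 1: best P0=NH2 P1=- P2=-
Op 2: best P0=NH0 P1=- P2=-
Op 3: best P0=NH2 P1=- P2=-
Op 4: best P0=NH2 P1=- P2=NH1
Op 5: best P0=NH2 P1=NH3 P2=NH1
Op 6: best P0=NH2 P1=NH3 P2=NH1
Op 7: best P0=NH2 P1=NH3 P2=NH1
Op 8: best P0=NH2 P1=NH3 P2=-
Op 9: best P0=NH0 P1=NH3 P2=-
Op 10: best P0=NH1 P1=NH3 P2=-
Op 11: best P0=NH1 P1=NH3 P2=NH2
Op 12: best P0=NH1 P1=NH3 P2=NH2

Answer: P0:NH1 P1:NH3 P2:NH2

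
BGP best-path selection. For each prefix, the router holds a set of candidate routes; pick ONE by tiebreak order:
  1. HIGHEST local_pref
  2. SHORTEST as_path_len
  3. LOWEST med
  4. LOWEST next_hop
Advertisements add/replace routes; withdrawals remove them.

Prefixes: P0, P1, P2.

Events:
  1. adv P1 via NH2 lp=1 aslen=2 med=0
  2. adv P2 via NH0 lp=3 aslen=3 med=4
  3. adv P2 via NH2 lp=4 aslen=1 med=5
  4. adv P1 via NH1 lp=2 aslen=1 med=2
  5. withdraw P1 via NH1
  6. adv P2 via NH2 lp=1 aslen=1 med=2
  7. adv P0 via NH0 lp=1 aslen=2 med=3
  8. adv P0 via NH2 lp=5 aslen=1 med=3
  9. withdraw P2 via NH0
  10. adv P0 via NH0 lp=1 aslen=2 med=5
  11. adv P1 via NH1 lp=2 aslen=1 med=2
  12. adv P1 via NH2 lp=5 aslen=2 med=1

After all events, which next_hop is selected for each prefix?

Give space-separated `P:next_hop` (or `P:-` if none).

Op 1: best P0=- P1=NH2 P2=-
Op 2: best P0=- P1=NH2 P2=NH0
Op 3: best P0=- P1=NH2 P2=NH2
Op 4: best P0=- P1=NH1 P2=NH2
Op 5: best P0=- P1=NH2 P2=NH2
Op 6: best P0=- P1=NH2 P2=NH0
Op 7: best P0=NH0 P1=NH2 P2=NH0
Op 8: best P0=NH2 P1=NH2 P2=NH0
Op 9: best P0=NH2 P1=NH2 P2=NH2
Op 10: best P0=NH2 P1=NH2 P2=NH2
Op 11: best P0=NH2 P1=NH1 P2=NH2
Op 12: best P0=NH2 P1=NH2 P2=NH2

Answer: P0:NH2 P1:NH2 P2:NH2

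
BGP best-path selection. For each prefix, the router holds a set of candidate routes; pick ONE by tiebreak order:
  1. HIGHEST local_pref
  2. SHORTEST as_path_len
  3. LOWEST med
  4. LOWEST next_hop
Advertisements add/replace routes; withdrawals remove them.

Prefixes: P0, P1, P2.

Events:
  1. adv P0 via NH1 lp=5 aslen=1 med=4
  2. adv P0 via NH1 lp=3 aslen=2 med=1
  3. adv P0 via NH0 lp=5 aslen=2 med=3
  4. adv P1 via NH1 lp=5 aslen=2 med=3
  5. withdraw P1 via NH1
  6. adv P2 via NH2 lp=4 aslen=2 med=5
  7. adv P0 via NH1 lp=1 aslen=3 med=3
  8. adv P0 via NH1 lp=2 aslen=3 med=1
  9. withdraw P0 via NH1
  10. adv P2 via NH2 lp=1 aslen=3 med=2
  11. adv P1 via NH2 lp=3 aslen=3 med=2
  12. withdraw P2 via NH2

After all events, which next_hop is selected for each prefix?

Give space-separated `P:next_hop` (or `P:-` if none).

Op 1: best P0=NH1 P1=- P2=-
Op 2: best P0=NH1 P1=- P2=-
Op 3: best P0=NH0 P1=- P2=-
Op 4: best P0=NH0 P1=NH1 P2=-
Op 5: best P0=NH0 P1=- P2=-
Op 6: best P0=NH0 P1=- P2=NH2
Op 7: best P0=NH0 P1=- P2=NH2
Op 8: best P0=NH0 P1=- P2=NH2
Op 9: best P0=NH0 P1=- P2=NH2
Op 10: best P0=NH0 P1=- P2=NH2
Op 11: best P0=NH0 P1=NH2 P2=NH2
Op 12: best P0=NH0 P1=NH2 P2=-

Answer: P0:NH0 P1:NH2 P2:-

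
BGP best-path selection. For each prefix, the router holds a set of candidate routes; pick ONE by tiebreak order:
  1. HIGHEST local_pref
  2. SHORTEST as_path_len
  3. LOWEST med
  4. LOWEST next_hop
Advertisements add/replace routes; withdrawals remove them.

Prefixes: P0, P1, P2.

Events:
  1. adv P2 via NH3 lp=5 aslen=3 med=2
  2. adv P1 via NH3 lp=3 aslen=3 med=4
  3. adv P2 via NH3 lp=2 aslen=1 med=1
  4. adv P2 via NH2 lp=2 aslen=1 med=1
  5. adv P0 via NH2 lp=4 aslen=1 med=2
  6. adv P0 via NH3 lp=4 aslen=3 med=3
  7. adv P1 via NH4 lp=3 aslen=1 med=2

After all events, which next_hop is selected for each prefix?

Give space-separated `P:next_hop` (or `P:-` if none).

Op 1: best P0=- P1=- P2=NH3
Op 2: best P0=- P1=NH3 P2=NH3
Op 3: best P0=- P1=NH3 P2=NH3
Op 4: best P0=- P1=NH3 P2=NH2
Op 5: best P0=NH2 P1=NH3 P2=NH2
Op 6: best P0=NH2 P1=NH3 P2=NH2
Op 7: best P0=NH2 P1=NH4 P2=NH2

Answer: P0:NH2 P1:NH4 P2:NH2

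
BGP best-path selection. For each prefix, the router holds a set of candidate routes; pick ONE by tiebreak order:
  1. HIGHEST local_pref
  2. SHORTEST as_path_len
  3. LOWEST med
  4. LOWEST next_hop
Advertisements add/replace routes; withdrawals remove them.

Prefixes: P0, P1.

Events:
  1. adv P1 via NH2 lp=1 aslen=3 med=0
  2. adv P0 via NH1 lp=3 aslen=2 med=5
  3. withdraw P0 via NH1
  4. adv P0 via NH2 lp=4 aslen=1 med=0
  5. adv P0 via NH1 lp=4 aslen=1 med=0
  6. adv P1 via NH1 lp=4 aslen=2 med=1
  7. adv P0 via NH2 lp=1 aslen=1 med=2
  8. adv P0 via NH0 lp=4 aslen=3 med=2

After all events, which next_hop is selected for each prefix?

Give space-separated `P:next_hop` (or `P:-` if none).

Op 1: best P0=- P1=NH2
Op 2: best P0=NH1 P1=NH2
Op 3: best P0=- P1=NH2
Op 4: best P0=NH2 P1=NH2
Op 5: best P0=NH1 P1=NH2
Op 6: best P0=NH1 P1=NH1
Op 7: best P0=NH1 P1=NH1
Op 8: best P0=NH1 P1=NH1

Answer: P0:NH1 P1:NH1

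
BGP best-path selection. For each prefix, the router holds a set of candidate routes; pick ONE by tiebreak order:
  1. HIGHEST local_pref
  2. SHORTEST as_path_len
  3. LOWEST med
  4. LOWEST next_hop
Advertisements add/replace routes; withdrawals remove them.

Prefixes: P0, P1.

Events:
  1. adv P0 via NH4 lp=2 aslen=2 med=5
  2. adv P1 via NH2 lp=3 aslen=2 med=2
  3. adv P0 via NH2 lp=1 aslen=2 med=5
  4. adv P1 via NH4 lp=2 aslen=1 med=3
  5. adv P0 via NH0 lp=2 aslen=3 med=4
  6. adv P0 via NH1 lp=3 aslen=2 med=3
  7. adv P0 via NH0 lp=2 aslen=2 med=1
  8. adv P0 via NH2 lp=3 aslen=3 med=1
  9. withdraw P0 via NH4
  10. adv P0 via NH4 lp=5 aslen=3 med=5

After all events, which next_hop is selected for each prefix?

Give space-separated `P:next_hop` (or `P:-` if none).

Op 1: best P0=NH4 P1=-
Op 2: best P0=NH4 P1=NH2
Op 3: best P0=NH4 P1=NH2
Op 4: best P0=NH4 P1=NH2
Op 5: best P0=NH4 P1=NH2
Op 6: best P0=NH1 P1=NH2
Op 7: best P0=NH1 P1=NH2
Op 8: best P0=NH1 P1=NH2
Op 9: best P0=NH1 P1=NH2
Op 10: best P0=NH4 P1=NH2

Answer: P0:NH4 P1:NH2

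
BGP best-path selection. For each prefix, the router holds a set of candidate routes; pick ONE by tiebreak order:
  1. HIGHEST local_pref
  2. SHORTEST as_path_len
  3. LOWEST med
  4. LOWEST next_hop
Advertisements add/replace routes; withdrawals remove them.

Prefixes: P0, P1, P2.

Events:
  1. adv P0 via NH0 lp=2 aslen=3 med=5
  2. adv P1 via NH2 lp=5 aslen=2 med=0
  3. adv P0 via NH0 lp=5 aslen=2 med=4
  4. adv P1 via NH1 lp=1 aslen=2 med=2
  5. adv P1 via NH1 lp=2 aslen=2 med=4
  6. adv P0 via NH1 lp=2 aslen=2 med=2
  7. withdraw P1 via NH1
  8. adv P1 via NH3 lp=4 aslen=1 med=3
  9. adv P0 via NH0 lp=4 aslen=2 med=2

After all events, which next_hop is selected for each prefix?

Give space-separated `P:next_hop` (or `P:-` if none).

Op 1: best P0=NH0 P1=- P2=-
Op 2: best P0=NH0 P1=NH2 P2=-
Op 3: best P0=NH0 P1=NH2 P2=-
Op 4: best P0=NH0 P1=NH2 P2=-
Op 5: best P0=NH0 P1=NH2 P2=-
Op 6: best P0=NH0 P1=NH2 P2=-
Op 7: best P0=NH0 P1=NH2 P2=-
Op 8: best P0=NH0 P1=NH2 P2=-
Op 9: best P0=NH0 P1=NH2 P2=-

Answer: P0:NH0 P1:NH2 P2:-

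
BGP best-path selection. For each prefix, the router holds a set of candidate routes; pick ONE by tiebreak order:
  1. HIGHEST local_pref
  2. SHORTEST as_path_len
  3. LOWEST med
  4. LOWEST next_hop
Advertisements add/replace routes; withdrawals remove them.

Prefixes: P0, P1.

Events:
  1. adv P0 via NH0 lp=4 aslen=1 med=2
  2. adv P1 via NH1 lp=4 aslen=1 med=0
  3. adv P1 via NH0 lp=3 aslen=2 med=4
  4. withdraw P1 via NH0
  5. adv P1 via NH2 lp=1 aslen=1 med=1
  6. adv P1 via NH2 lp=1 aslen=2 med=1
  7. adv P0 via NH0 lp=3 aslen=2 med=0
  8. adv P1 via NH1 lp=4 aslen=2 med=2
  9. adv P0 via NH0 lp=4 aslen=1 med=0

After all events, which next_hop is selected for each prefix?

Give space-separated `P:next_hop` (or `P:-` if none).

Answer: P0:NH0 P1:NH1

Derivation:
Op 1: best P0=NH0 P1=-
Op 2: best P0=NH0 P1=NH1
Op 3: best P0=NH0 P1=NH1
Op 4: best P0=NH0 P1=NH1
Op 5: best P0=NH0 P1=NH1
Op 6: best P0=NH0 P1=NH1
Op 7: best P0=NH0 P1=NH1
Op 8: best P0=NH0 P1=NH1
Op 9: best P0=NH0 P1=NH1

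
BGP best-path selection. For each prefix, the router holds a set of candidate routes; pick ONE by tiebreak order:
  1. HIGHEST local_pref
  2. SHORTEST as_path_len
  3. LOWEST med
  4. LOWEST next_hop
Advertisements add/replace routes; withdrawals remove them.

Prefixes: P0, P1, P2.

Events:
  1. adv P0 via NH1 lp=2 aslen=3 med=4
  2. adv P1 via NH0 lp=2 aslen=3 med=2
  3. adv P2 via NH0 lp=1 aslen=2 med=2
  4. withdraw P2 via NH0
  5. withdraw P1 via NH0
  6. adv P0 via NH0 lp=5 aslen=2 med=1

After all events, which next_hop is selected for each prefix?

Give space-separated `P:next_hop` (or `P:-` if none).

Op 1: best P0=NH1 P1=- P2=-
Op 2: best P0=NH1 P1=NH0 P2=-
Op 3: best P0=NH1 P1=NH0 P2=NH0
Op 4: best P0=NH1 P1=NH0 P2=-
Op 5: best P0=NH1 P1=- P2=-
Op 6: best P0=NH0 P1=- P2=-

Answer: P0:NH0 P1:- P2:-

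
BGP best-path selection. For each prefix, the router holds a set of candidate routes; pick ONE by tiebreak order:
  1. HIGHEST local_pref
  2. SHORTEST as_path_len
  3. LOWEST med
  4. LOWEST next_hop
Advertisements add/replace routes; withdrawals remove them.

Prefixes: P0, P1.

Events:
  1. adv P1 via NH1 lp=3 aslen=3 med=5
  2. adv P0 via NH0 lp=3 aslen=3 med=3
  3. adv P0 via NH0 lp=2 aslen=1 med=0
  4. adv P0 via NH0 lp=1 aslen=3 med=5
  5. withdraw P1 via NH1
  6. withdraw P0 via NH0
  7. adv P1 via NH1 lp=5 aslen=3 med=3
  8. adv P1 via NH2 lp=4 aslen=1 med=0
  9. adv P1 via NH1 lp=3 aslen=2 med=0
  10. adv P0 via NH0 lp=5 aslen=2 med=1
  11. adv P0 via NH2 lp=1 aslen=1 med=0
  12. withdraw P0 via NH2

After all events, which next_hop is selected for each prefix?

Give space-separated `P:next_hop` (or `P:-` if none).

Op 1: best P0=- P1=NH1
Op 2: best P0=NH0 P1=NH1
Op 3: best P0=NH0 P1=NH1
Op 4: best P0=NH0 P1=NH1
Op 5: best P0=NH0 P1=-
Op 6: best P0=- P1=-
Op 7: best P0=- P1=NH1
Op 8: best P0=- P1=NH1
Op 9: best P0=- P1=NH2
Op 10: best P0=NH0 P1=NH2
Op 11: best P0=NH0 P1=NH2
Op 12: best P0=NH0 P1=NH2

Answer: P0:NH0 P1:NH2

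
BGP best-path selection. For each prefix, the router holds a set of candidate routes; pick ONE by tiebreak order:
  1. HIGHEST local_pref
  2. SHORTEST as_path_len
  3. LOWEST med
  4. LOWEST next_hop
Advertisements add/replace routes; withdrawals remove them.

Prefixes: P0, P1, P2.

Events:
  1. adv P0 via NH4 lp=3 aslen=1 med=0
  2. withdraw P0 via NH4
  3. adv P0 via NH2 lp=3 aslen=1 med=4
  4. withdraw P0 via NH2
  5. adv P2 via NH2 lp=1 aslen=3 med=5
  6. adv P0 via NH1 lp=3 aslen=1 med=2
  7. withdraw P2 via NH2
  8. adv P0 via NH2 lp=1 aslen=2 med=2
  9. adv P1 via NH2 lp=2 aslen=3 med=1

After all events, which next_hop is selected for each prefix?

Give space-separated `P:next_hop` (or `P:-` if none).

Answer: P0:NH1 P1:NH2 P2:-

Derivation:
Op 1: best P0=NH4 P1=- P2=-
Op 2: best P0=- P1=- P2=-
Op 3: best P0=NH2 P1=- P2=-
Op 4: best P0=- P1=- P2=-
Op 5: best P0=- P1=- P2=NH2
Op 6: best P0=NH1 P1=- P2=NH2
Op 7: best P0=NH1 P1=- P2=-
Op 8: best P0=NH1 P1=- P2=-
Op 9: best P0=NH1 P1=NH2 P2=-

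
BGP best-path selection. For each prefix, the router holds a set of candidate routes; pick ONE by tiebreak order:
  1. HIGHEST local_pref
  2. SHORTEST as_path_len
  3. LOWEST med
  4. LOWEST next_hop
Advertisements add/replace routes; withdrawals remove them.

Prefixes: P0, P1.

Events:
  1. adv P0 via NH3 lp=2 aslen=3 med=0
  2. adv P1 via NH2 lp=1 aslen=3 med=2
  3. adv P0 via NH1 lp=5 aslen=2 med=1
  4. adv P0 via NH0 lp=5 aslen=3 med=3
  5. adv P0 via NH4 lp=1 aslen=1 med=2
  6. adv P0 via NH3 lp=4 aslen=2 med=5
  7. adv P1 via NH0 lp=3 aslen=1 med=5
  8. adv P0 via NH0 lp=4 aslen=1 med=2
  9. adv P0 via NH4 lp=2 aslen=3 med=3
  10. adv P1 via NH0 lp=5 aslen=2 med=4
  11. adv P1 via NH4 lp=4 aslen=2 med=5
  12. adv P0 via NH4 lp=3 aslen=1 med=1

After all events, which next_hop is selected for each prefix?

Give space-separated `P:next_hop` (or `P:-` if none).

Answer: P0:NH1 P1:NH0

Derivation:
Op 1: best P0=NH3 P1=-
Op 2: best P0=NH3 P1=NH2
Op 3: best P0=NH1 P1=NH2
Op 4: best P0=NH1 P1=NH2
Op 5: best P0=NH1 P1=NH2
Op 6: best P0=NH1 P1=NH2
Op 7: best P0=NH1 P1=NH0
Op 8: best P0=NH1 P1=NH0
Op 9: best P0=NH1 P1=NH0
Op 10: best P0=NH1 P1=NH0
Op 11: best P0=NH1 P1=NH0
Op 12: best P0=NH1 P1=NH0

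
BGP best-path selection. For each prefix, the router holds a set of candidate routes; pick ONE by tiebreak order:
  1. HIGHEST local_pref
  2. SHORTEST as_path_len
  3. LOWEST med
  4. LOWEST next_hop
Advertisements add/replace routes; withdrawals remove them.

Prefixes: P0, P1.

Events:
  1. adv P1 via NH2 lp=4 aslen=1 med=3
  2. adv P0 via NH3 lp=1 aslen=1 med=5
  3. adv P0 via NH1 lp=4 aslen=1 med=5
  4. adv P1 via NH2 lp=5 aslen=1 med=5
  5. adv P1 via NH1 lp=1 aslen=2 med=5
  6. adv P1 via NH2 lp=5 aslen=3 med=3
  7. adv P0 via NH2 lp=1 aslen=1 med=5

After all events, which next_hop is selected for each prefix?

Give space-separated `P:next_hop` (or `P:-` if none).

Answer: P0:NH1 P1:NH2

Derivation:
Op 1: best P0=- P1=NH2
Op 2: best P0=NH3 P1=NH2
Op 3: best P0=NH1 P1=NH2
Op 4: best P0=NH1 P1=NH2
Op 5: best P0=NH1 P1=NH2
Op 6: best P0=NH1 P1=NH2
Op 7: best P0=NH1 P1=NH2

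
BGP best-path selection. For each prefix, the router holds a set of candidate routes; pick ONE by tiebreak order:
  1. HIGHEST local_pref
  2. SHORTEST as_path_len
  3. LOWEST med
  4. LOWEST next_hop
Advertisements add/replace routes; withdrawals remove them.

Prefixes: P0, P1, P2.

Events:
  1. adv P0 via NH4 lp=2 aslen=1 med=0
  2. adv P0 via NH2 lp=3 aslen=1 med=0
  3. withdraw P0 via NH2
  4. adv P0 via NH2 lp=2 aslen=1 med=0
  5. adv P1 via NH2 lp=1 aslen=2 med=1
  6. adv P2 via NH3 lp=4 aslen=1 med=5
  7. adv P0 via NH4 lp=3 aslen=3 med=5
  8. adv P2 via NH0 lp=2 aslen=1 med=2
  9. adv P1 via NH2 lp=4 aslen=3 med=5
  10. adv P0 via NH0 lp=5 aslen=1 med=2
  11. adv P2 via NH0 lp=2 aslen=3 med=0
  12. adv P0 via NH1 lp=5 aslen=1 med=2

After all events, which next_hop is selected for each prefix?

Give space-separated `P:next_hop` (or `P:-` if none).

Op 1: best P0=NH4 P1=- P2=-
Op 2: best P0=NH2 P1=- P2=-
Op 3: best P0=NH4 P1=- P2=-
Op 4: best P0=NH2 P1=- P2=-
Op 5: best P0=NH2 P1=NH2 P2=-
Op 6: best P0=NH2 P1=NH2 P2=NH3
Op 7: best P0=NH4 P1=NH2 P2=NH3
Op 8: best P0=NH4 P1=NH2 P2=NH3
Op 9: best P0=NH4 P1=NH2 P2=NH3
Op 10: best P0=NH0 P1=NH2 P2=NH3
Op 11: best P0=NH0 P1=NH2 P2=NH3
Op 12: best P0=NH0 P1=NH2 P2=NH3

Answer: P0:NH0 P1:NH2 P2:NH3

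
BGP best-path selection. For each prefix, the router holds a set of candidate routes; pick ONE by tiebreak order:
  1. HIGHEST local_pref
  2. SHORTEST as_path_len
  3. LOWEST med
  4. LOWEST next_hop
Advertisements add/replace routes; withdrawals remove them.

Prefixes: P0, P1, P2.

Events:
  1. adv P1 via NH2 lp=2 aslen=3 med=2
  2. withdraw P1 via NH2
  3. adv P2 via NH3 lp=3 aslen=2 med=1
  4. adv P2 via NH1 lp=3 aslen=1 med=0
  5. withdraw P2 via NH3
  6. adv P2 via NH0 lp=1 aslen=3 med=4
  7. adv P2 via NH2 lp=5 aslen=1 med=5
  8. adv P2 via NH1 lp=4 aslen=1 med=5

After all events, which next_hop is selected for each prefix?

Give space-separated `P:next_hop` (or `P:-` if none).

Op 1: best P0=- P1=NH2 P2=-
Op 2: best P0=- P1=- P2=-
Op 3: best P0=- P1=- P2=NH3
Op 4: best P0=- P1=- P2=NH1
Op 5: best P0=- P1=- P2=NH1
Op 6: best P0=- P1=- P2=NH1
Op 7: best P0=- P1=- P2=NH2
Op 8: best P0=- P1=- P2=NH2

Answer: P0:- P1:- P2:NH2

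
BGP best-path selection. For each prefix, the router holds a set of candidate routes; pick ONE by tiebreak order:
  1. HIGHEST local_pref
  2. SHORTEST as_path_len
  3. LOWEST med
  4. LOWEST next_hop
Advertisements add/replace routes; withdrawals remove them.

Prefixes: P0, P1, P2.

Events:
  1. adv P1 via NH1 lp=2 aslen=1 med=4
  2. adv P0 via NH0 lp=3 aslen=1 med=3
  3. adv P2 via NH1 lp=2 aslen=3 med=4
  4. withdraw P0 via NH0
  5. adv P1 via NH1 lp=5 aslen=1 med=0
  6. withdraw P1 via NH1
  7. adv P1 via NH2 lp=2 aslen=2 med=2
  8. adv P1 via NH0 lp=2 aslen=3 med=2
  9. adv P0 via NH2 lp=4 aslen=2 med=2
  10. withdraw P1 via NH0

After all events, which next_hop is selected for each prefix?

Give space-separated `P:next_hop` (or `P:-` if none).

Op 1: best P0=- P1=NH1 P2=-
Op 2: best P0=NH0 P1=NH1 P2=-
Op 3: best P0=NH0 P1=NH1 P2=NH1
Op 4: best P0=- P1=NH1 P2=NH1
Op 5: best P0=- P1=NH1 P2=NH1
Op 6: best P0=- P1=- P2=NH1
Op 7: best P0=- P1=NH2 P2=NH1
Op 8: best P0=- P1=NH2 P2=NH1
Op 9: best P0=NH2 P1=NH2 P2=NH1
Op 10: best P0=NH2 P1=NH2 P2=NH1

Answer: P0:NH2 P1:NH2 P2:NH1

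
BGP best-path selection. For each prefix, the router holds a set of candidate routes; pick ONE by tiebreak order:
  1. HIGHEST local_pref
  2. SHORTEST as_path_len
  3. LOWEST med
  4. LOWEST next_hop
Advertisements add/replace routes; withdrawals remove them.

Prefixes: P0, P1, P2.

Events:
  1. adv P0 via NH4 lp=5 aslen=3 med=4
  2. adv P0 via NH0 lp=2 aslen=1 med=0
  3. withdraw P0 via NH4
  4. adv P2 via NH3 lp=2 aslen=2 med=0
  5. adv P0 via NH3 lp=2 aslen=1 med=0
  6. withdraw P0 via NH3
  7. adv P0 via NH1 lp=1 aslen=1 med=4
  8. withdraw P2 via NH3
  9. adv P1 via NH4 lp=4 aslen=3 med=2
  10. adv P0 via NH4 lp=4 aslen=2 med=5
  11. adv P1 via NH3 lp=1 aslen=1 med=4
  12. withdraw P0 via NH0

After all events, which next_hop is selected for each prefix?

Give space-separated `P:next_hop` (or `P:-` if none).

Op 1: best P0=NH4 P1=- P2=-
Op 2: best P0=NH4 P1=- P2=-
Op 3: best P0=NH0 P1=- P2=-
Op 4: best P0=NH0 P1=- P2=NH3
Op 5: best P0=NH0 P1=- P2=NH3
Op 6: best P0=NH0 P1=- P2=NH3
Op 7: best P0=NH0 P1=- P2=NH3
Op 8: best P0=NH0 P1=- P2=-
Op 9: best P0=NH0 P1=NH4 P2=-
Op 10: best P0=NH4 P1=NH4 P2=-
Op 11: best P0=NH4 P1=NH4 P2=-
Op 12: best P0=NH4 P1=NH4 P2=-

Answer: P0:NH4 P1:NH4 P2:-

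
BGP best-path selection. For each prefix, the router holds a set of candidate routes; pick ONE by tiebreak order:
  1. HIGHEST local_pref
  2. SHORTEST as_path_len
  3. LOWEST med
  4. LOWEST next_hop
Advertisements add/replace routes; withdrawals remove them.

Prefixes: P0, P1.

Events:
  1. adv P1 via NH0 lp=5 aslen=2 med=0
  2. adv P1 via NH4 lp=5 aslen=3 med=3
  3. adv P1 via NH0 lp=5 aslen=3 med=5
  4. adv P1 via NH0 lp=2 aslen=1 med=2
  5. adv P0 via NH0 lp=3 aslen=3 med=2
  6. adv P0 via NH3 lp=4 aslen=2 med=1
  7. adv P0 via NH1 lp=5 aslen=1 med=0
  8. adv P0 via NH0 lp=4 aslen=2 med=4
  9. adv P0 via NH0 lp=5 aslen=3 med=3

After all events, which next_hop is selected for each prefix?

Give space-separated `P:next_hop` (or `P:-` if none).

Op 1: best P0=- P1=NH0
Op 2: best P0=- P1=NH0
Op 3: best P0=- P1=NH4
Op 4: best P0=- P1=NH4
Op 5: best P0=NH0 P1=NH4
Op 6: best P0=NH3 P1=NH4
Op 7: best P0=NH1 P1=NH4
Op 8: best P0=NH1 P1=NH4
Op 9: best P0=NH1 P1=NH4

Answer: P0:NH1 P1:NH4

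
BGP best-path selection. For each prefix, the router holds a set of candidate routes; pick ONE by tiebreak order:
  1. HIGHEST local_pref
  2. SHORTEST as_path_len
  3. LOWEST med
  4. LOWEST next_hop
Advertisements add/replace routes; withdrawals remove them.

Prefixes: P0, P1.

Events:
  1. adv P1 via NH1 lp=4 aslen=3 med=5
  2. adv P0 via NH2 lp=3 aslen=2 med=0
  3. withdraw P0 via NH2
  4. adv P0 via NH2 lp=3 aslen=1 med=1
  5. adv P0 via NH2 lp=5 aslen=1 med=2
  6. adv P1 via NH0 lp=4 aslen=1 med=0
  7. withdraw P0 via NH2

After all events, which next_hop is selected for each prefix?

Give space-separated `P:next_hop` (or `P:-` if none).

Answer: P0:- P1:NH0

Derivation:
Op 1: best P0=- P1=NH1
Op 2: best P0=NH2 P1=NH1
Op 3: best P0=- P1=NH1
Op 4: best P0=NH2 P1=NH1
Op 5: best P0=NH2 P1=NH1
Op 6: best P0=NH2 P1=NH0
Op 7: best P0=- P1=NH0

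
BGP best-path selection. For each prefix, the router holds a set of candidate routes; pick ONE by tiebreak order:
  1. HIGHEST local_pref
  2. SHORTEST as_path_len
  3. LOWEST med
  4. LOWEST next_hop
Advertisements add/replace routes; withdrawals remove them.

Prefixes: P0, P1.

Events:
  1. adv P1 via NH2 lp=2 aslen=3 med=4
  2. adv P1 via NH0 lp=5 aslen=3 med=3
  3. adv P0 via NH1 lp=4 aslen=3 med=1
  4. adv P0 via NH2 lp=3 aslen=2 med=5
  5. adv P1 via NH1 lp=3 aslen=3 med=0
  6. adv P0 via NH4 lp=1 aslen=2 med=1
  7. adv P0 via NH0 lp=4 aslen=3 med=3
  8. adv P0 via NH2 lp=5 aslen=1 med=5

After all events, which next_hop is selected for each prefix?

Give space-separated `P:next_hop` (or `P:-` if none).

Answer: P0:NH2 P1:NH0

Derivation:
Op 1: best P0=- P1=NH2
Op 2: best P0=- P1=NH0
Op 3: best P0=NH1 P1=NH0
Op 4: best P0=NH1 P1=NH0
Op 5: best P0=NH1 P1=NH0
Op 6: best P0=NH1 P1=NH0
Op 7: best P0=NH1 P1=NH0
Op 8: best P0=NH2 P1=NH0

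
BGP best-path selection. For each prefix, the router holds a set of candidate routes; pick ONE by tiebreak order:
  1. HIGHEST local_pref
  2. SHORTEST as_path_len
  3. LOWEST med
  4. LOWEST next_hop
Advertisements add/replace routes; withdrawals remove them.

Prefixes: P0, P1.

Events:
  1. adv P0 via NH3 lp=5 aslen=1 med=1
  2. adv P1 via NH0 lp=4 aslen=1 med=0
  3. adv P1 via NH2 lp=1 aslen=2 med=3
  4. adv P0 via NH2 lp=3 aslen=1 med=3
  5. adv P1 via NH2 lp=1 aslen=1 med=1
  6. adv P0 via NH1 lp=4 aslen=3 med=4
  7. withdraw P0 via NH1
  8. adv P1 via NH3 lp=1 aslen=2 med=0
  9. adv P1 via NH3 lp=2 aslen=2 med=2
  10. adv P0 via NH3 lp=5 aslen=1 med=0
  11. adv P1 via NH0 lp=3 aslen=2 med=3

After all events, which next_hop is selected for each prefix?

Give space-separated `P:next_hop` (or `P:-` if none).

Answer: P0:NH3 P1:NH0

Derivation:
Op 1: best P0=NH3 P1=-
Op 2: best P0=NH3 P1=NH0
Op 3: best P0=NH3 P1=NH0
Op 4: best P0=NH3 P1=NH0
Op 5: best P0=NH3 P1=NH0
Op 6: best P0=NH3 P1=NH0
Op 7: best P0=NH3 P1=NH0
Op 8: best P0=NH3 P1=NH0
Op 9: best P0=NH3 P1=NH0
Op 10: best P0=NH3 P1=NH0
Op 11: best P0=NH3 P1=NH0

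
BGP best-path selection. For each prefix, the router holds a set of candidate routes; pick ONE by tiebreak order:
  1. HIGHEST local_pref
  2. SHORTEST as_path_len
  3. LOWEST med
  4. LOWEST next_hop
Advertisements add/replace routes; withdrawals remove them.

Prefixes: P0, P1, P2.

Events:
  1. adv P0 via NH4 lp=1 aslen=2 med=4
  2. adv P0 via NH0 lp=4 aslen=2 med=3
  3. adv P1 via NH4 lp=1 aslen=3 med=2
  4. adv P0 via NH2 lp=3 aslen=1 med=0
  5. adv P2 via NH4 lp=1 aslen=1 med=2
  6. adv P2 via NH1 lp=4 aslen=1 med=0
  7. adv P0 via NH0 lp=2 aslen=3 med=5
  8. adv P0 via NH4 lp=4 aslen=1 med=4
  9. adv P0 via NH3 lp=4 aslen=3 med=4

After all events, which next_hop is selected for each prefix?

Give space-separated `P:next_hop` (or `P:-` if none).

Op 1: best P0=NH4 P1=- P2=-
Op 2: best P0=NH0 P1=- P2=-
Op 3: best P0=NH0 P1=NH4 P2=-
Op 4: best P0=NH0 P1=NH4 P2=-
Op 5: best P0=NH0 P1=NH4 P2=NH4
Op 6: best P0=NH0 P1=NH4 P2=NH1
Op 7: best P0=NH2 P1=NH4 P2=NH1
Op 8: best P0=NH4 P1=NH4 P2=NH1
Op 9: best P0=NH4 P1=NH4 P2=NH1

Answer: P0:NH4 P1:NH4 P2:NH1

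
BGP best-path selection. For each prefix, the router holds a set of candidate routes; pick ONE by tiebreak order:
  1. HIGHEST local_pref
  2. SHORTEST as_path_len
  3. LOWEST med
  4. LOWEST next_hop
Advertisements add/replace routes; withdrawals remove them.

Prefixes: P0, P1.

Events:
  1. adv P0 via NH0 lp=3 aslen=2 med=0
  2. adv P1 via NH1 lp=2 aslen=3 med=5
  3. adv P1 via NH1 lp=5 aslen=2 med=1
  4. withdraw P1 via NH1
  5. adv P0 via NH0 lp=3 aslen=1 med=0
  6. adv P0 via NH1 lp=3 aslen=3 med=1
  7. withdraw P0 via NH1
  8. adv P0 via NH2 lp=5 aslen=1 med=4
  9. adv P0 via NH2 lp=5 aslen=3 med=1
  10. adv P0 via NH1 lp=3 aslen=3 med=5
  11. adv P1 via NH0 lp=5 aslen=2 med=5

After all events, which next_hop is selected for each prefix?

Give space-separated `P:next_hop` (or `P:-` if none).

Answer: P0:NH2 P1:NH0

Derivation:
Op 1: best P0=NH0 P1=-
Op 2: best P0=NH0 P1=NH1
Op 3: best P0=NH0 P1=NH1
Op 4: best P0=NH0 P1=-
Op 5: best P0=NH0 P1=-
Op 6: best P0=NH0 P1=-
Op 7: best P0=NH0 P1=-
Op 8: best P0=NH2 P1=-
Op 9: best P0=NH2 P1=-
Op 10: best P0=NH2 P1=-
Op 11: best P0=NH2 P1=NH0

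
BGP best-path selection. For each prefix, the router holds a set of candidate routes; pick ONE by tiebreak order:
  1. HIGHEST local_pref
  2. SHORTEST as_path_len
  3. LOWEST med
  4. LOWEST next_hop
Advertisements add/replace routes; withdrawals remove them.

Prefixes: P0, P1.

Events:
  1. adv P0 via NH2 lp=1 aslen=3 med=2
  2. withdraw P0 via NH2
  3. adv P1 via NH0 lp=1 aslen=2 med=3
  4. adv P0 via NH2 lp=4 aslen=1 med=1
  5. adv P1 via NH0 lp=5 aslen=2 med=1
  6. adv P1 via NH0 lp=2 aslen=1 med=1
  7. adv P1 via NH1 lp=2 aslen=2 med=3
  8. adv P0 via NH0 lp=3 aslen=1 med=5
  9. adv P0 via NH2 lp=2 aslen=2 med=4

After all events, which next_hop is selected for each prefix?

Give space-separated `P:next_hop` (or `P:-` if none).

Answer: P0:NH0 P1:NH0

Derivation:
Op 1: best P0=NH2 P1=-
Op 2: best P0=- P1=-
Op 3: best P0=- P1=NH0
Op 4: best P0=NH2 P1=NH0
Op 5: best P0=NH2 P1=NH0
Op 6: best P0=NH2 P1=NH0
Op 7: best P0=NH2 P1=NH0
Op 8: best P0=NH2 P1=NH0
Op 9: best P0=NH0 P1=NH0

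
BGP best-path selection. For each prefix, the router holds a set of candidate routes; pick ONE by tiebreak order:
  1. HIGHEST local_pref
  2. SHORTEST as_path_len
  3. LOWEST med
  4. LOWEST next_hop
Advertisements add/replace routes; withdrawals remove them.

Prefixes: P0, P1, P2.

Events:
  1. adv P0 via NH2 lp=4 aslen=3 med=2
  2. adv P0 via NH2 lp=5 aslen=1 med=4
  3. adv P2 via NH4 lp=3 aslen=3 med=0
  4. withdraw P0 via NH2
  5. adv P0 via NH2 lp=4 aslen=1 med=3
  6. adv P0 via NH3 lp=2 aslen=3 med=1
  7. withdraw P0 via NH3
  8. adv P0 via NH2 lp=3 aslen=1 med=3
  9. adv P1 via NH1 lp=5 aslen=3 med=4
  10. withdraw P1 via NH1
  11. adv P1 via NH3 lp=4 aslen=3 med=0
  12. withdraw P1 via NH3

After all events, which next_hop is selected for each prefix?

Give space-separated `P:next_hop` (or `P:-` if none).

Op 1: best P0=NH2 P1=- P2=-
Op 2: best P0=NH2 P1=- P2=-
Op 3: best P0=NH2 P1=- P2=NH4
Op 4: best P0=- P1=- P2=NH4
Op 5: best P0=NH2 P1=- P2=NH4
Op 6: best P0=NH2 P1=- P2=NH4
Op 7: best P0=NH2 P1=- P2=NH4
Op 8: best P0=NH2 P1=- P2=NH4
Op 9: best P0=NH2 P1=NH1 P2=NH4
Op 10: best P0=NH2 P1=- P2=NH4
Op 11: best P0=NH2 P1=NH3 P2=NH4
Op 12: best P0=NH2 P1=- P2=NH4

Answer: P0:NH2 P1:- P2:NH4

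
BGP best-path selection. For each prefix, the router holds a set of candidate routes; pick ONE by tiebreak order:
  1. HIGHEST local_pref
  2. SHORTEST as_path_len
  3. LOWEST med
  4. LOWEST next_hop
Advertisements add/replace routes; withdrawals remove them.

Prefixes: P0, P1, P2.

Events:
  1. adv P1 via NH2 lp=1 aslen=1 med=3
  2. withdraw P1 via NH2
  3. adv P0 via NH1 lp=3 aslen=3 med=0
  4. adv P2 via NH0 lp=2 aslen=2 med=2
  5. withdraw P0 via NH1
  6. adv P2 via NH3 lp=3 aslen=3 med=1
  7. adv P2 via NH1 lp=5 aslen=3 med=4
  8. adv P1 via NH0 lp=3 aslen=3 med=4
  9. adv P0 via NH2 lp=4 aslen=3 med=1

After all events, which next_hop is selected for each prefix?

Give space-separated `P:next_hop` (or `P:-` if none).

Op 1: best P0=- P1=NH2 P2=-
Op 2: best P0=- P1=- P2=-
Op 3: best P0=NH1 P1=- P2=-
Op 4: best P0=NH1 P1=- P2=NH0
Op 5: best P0=- P1=- P2=NH0
Op 6: best P0=- P1=- P2=NH3
Op 7: best P0=- P1=- P2=NH1
Op 8: best P0=- P1=NH0 P2=NH1
Op 9: best P0=NH2 P1=NH0 P2=NH1

Answer: P0:NH2 P1:NH0 P2:NH1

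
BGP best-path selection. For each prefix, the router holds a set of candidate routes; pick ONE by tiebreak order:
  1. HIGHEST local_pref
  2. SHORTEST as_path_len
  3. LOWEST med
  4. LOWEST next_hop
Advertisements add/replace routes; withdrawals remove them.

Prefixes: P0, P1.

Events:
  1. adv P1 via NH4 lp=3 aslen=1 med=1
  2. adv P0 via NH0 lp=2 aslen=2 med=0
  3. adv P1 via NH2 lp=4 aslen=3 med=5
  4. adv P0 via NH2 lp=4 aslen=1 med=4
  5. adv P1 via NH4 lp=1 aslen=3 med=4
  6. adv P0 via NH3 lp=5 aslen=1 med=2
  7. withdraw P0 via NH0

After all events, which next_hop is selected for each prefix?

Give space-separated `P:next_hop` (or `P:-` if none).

Op 1: best P0=- P1=NH4
Op 2: best P0=NH0 P1=NH4
Op 3: best P0=NH0 P1=NH2
Op 4: best P0=NH2 P1=NH2
Op 5: best P0=NH2 P1=NH2
Op 6: best P0=NH3 P1=NH2
Op 7: best P0=NH3 P1=NH2

Answer: P0:NH3 P1:NH2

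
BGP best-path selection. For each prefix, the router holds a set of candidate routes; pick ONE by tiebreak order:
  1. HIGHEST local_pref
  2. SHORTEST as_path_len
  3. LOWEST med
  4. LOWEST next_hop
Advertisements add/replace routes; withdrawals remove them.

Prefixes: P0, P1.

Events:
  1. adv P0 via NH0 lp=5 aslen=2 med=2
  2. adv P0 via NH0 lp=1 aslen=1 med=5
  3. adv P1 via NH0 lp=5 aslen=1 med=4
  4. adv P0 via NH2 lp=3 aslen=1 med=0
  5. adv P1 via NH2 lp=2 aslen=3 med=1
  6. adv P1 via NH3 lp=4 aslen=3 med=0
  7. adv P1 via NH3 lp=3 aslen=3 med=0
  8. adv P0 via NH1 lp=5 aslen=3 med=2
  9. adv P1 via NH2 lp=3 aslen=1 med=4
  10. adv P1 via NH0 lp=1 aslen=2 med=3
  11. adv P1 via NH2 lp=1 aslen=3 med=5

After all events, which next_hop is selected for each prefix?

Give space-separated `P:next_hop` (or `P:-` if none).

Answer: P0:NH1 P1:NH3

Derivation:
Op 1: best P0=NH0 P1=-
Op 2: best P0=NH0 P1=-
Op 3: best P0=NH0 P1=NH0
Op 4: best P0=NH2 P1=NH0
Op 5: best P0=NH2 P1=NH0
Op 6: best P0=NH2 P1=NH0
Op 7: best P0=NH2 P1=NH0
Op 8: best P0=NH1 P1=NH0
Op 9: best P0=NH1 P1=NH0
Op 10: best P0=NH1 P1=NH2
Op 11: best P0=NH1 P1=NH3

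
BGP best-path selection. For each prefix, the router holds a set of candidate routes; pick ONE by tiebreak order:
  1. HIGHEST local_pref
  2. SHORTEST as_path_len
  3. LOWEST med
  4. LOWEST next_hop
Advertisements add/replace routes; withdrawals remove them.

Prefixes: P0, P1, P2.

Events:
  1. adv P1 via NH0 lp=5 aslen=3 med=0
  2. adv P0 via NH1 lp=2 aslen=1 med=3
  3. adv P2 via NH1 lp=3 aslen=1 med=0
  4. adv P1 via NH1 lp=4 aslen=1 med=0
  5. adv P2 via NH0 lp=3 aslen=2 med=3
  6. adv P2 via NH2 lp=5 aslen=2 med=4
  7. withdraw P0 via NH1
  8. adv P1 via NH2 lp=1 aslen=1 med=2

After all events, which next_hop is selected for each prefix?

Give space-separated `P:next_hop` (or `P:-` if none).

Answer: P0:- P1:NH0 P2:NH2

Derivation:
Op 1: best P0=- P1=NH0 P2=-
Op 2: best P0=NH1 P1=NH0 P2=-
Op 3: best P0=NH1 P1=NH0 P2=NH1
Op 4: best P0=NH1 P1=NH0 P2=NH1
Op 5: best P0=NH1 P1=NH0 P2=NH1
Op 6: best P0=NH1 P1=NH0 P2=NH2
Op 7: best P0=- P1=NH0 P2=NH2
Op 8: best P0=- P1=NH0 P2=NH2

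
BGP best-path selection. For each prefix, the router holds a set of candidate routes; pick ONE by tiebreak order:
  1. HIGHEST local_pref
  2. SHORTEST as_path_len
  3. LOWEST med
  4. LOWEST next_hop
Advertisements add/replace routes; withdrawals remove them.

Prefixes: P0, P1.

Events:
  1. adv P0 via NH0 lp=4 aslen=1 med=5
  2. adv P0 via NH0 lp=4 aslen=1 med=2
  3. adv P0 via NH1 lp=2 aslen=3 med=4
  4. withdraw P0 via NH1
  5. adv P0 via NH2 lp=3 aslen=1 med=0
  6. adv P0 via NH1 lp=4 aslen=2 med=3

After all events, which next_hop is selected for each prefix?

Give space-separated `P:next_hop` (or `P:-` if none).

Op 1: best P0=NH0 P1=-
Op 2: best P0=NH0 P1=-
Op 3: best P0=NH0 P1=-
Op 4: best P0=NH0 P1=-
Op 5: best P0=NH0 P1=-
Op 6: best P0=NH0 P1=-

Answer: P0:NH0 P1:-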